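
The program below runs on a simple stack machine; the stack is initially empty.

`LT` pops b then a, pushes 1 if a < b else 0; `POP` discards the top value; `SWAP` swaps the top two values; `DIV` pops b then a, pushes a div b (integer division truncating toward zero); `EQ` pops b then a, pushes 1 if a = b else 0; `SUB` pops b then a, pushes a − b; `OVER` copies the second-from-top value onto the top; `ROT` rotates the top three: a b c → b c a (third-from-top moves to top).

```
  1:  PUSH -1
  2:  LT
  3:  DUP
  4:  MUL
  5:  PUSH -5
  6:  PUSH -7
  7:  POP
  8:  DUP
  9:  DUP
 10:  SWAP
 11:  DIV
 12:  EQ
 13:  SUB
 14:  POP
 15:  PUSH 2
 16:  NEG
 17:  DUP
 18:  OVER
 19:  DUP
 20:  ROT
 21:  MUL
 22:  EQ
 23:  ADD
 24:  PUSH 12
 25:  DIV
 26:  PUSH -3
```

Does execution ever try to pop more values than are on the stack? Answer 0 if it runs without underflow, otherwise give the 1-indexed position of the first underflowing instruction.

2

PUSH -1 : [-1]
LT  — needs 2 operands, stack has 1 → underflow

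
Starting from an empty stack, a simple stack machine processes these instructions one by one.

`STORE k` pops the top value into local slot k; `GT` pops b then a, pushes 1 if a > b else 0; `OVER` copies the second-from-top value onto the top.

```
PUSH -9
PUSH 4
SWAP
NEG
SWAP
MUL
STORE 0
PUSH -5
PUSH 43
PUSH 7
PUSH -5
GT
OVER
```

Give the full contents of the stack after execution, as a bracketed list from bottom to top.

PUSH -9 → [-9]
PUSH 4  → [-9, 4]
SWAP    → [4, -9]
NEG     → [4, 9]
SWAP    → [9, 4]
MUL     → [36]
STORE 0 → []
PUSH -5 → [-5]
PUSH 43 → [-5, 43]
PUSH 7  → [-5, 43, 7]
PUSH -5 → [-5, 43, 7, -5]
GT      → [-5, 43, 1]
OVER    → [-5, 43, 1, 43]

[-5, 43, 1, 43]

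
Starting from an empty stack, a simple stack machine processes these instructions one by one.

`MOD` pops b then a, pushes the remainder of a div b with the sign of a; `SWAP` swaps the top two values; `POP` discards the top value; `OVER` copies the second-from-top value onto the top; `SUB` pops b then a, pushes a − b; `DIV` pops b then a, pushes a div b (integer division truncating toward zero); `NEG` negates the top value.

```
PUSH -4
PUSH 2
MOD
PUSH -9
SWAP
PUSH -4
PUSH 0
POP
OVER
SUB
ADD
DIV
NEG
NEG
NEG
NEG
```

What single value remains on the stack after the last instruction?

2

PUSH -4 : [-4]
PUSH 2  : [-4, 2]
MOD     : [0]
PUSH -9 : [0, -9]
SWAP    : [-9, 0]
PUSH -4 : [-9, 0, -4]
PUSH 0  : [-9, 0, -4, 0]
POP     : [-9, 0, -4]
OVER    : [-9, 0, -4, 0]
SUB     : [-9, 0, -4]
ADD     : [-9, -4]
DIV     : [2]
NEG     : [-2]
NEG     : [2]
NEG     : [-2]
NEG     : [2]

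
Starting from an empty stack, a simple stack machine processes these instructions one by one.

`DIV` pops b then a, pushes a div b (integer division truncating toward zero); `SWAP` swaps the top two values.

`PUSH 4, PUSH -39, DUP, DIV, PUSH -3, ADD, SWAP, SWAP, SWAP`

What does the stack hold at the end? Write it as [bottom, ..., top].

PUSH 4    [4]
PUSH -39  [4, -39]
DUP       [4, -39, -39]
DIV       [4, 1]
PUSH -3   [4, 1, -3]
ADD       [4, -2]
SWAP      [-2, 4]
SWAP      [4, -2]
SWAP      [-2, 4]

[-2, 4]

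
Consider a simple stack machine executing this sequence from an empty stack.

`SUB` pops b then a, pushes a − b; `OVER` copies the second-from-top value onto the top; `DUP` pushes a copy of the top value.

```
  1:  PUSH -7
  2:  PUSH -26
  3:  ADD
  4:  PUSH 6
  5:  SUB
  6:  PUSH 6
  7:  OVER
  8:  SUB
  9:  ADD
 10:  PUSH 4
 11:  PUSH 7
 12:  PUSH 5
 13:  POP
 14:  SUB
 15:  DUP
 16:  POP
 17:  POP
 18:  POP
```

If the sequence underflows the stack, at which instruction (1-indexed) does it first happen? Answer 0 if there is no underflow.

0

PUSH -7  → [-7]
PUSH -26 → [-7, -26]
ADD      → [-33]
PUSH 6   → [-33, 6]
SUB      → [-39]
PUSH 6   → [-39, 6]
OVER     → [-39, 6, -39]
SUB      → [-39, 45]
ADD      → [6]
PUSH 4   → [6, 4]
PUSH 7   → [6, 4, 7]
PUSH 5   → [6, 4, 7, 5]
POP      → [6, 4, 7]
SUB      → [6, -3]
DUP      → [6, -3, -3]
POP      → [6, -3]
POP      → [6]
POP      → []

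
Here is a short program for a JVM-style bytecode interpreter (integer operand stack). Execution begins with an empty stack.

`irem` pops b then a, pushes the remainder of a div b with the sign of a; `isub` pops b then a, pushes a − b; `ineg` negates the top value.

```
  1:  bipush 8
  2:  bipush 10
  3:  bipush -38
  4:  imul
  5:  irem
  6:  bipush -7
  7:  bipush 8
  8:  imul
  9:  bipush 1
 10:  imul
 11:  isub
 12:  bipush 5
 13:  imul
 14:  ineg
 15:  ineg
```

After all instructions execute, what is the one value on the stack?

320

bipush 8    [8]
bipush 10   [8, 10]
bipush -38  [8, 10, -38]
imul        [8, -380]
irem        [8]
bipush -7   [8, -7]
bipush 8    [8, -7, 8]
imul        [8, -56]
bipush 1    [8, -56, 1]
imul        [8, -56]
isub        [64]
bipush 5    [64, 5]
imul        [320]
ineg        [-320]
ineg        [320]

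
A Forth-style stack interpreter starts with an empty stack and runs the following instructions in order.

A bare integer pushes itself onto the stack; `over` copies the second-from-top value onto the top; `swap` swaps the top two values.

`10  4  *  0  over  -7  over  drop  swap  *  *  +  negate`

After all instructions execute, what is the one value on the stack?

-40

10     : 10
4      : 10 4
*      : 40
0      : 40 0
over   : 40 0 40
-7     : 40 0 40 -7
over   : 40 0 40 -7 40
drop   : 40 0 40 -7
swap   : 40 0 -7 40
*      : 40 0 -280
*      : 40 0
+      : 40
negate : -40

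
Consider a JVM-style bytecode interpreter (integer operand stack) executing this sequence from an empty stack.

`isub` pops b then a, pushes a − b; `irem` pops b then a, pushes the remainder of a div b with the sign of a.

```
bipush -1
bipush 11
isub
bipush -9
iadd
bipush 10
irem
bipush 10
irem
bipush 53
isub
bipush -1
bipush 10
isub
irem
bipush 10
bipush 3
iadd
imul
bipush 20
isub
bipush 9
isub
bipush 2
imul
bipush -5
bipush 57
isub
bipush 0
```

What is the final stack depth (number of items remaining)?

bipush -1 : -1
bipush 11 : -1 11
isub      : -12
bipush -9 : -12 -9
iadd      : -21
bipush 10 : -21 10
irem      : -1
bipush 10 : -1 10
irem      : -1
bipush 53 : -1 53
isub      : -54
bipush -1 : -54 -1
bipush 10 : -54 -1 10
isub      : -54 -11
irem      : -10
bipush 10 : -10 10
bipush 3  : -10 10 3
iadd      : -10 13
imul      : -130
bipush 20 : -130 20
isub      : -150
bipush 9  : -150 9
isub      : -159
bipush 2  : -159 2
imul      : -318
bipush -5 : -318 -5
bipush 57 : -318 -5 57
isub      : -318 -62
bipush 0  : -318 -62 0

3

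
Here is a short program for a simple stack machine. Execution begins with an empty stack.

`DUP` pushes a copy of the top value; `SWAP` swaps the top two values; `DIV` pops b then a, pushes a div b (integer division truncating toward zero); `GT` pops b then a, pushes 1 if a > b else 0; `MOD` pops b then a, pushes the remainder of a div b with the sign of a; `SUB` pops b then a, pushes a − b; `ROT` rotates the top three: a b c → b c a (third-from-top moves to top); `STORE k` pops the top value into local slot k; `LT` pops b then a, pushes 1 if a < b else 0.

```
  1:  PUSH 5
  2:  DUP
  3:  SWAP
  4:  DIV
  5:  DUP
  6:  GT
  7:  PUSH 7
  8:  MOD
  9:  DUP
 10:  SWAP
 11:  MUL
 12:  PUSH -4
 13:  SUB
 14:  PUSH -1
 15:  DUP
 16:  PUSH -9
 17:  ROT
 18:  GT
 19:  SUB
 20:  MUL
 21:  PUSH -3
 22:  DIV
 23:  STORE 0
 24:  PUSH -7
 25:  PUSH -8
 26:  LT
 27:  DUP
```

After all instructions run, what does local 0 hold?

PUSH 5   [5]
DUP      [5, 5]
SWAP     [5, 5]
DIV      [1]
DUP      [1, 1]
GT       [0]
PUSH 7   [0, 7]
MOD      [0]
DUP      [0, 0]
SWAP     [0, 0]
MUL      [0]
PUSH -4  [0, -4]
SUB      [4]
PUSH -1  [4, -1]
DUP      [4, -1, -1]
PUSH -9  [4, -1, -1, -9]
ROT      [4, -1, -9, -1]
GT       [4, -1, 0]
SUB      [4, -1]
MUL      [-4]
PUSH -3  [-4, -3]
DIV      [1]
STORE 0  []
PUSH -7  [-7]
PUSH -8  [-7, -8]
LT       [0]
DUP      [0, 0]

1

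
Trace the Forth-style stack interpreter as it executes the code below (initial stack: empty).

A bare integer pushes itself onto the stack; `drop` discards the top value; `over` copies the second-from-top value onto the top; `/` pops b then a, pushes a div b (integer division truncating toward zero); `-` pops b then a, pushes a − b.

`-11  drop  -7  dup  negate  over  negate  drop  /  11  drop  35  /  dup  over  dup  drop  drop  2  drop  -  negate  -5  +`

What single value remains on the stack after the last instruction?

-5

-11    → -11
drop   → (empty)
-7     → -7
dup    → -7 -7
negate → -7 7
over   → -7 7 -7
negate → -7 7 7
drop   → -7 7
/      → -1
11     → -1 11
drop   → -1
35     → -1 35
/      → 0
dup    → 0 0
over   → 0 0 0
dup    → 0 0 0 0
drop   → 0 0 0
drop   → 0 0
2      → 0 0 2
drop   → 0 0
-      → 0
negate → 0
-5     → 0 -5
+      → -5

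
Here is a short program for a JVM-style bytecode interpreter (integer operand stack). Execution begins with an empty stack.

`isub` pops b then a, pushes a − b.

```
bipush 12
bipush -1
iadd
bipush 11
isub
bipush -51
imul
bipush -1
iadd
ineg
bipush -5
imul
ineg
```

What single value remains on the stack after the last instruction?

5

bipush 12  : 12
bipush -1  : 12 -1
iadd       : 11
bipush 11  : 11 11
isub       : 0
bipush -51 : 0 -51
imul       : 0
bipush -1  : 0 -1
iadd       : -1
ineg       : 1
bipush -5  : 1 -5
imul       : -5
ineg       : 5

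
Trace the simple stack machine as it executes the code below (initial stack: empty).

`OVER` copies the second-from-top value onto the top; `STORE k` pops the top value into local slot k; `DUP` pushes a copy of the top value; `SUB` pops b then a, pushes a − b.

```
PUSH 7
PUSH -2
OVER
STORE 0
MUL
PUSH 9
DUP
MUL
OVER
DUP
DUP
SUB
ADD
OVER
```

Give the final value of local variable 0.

7

PUSH 7  → [7]
PUSH -2 → [7, -2]
OVER    → [7, -2, 7]
STORE 0 → [7, -2]
MUL     → [-14]
PUSH 9  → [-14, 9]
DUP     → [-14, 9, 9]
MUL     → [-14, 81]
OVER    → [-14, 81, -14]
DUP     → [-14, 81, -14, -14]
DUP     → [-14, 81, -14, -14, -14]
SUB     → [-14, 81, -14, 0]
ADD     → [-14, 81, -14]
OVER    → [-14, 81, -14, 81]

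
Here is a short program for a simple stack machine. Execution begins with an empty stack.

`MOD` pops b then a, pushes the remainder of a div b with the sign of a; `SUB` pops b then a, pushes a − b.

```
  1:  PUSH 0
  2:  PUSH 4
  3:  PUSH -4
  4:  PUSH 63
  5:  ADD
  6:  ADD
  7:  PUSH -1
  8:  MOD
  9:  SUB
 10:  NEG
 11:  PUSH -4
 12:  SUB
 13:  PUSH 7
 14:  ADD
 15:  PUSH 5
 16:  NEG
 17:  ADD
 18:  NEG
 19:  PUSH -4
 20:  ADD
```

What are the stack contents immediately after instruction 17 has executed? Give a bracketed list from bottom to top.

[6]

PUSH 0  → [0]
PUSH 4  → [0, 4]
PUSH -4 → [0, 4, -4]
PUSH 63 → [0, 4, -4, 63]
ADD     → [0, 4, 59]
ADD     → [0, 63]
PUSH -1 → [0, 63, -1]
MOD     → [0, 0]
SUB     → [0]
NEG     → [0]
PUSH -4 → [0, -4]
SUB     → [4]
PUSH 7  → [4, 7]
ADD     → [11]
PUSH 5  → [11, 5]
NEG     → [11, -5]
ADD     → [6]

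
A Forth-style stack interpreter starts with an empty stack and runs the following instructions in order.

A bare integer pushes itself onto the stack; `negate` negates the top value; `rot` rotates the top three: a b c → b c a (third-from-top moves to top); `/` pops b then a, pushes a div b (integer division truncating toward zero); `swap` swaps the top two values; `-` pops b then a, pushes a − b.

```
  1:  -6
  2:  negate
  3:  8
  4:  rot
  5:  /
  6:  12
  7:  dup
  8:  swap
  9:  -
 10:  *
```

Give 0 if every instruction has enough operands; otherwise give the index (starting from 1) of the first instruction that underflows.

4

-6     → -6
negate → 6
8      → 6 8
rot  — needs 3 operands, stack has 2 → underflow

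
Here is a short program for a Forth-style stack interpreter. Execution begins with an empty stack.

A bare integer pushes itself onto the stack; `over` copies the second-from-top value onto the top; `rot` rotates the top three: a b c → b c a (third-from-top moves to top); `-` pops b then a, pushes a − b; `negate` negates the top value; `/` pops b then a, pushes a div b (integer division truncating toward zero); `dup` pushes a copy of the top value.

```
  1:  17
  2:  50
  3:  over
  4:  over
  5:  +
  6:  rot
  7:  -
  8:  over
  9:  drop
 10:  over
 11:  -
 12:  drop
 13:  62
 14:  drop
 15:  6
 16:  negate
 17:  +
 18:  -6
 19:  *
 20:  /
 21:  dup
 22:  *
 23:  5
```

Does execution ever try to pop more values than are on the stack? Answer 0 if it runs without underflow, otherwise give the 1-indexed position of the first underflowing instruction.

17     : 17
50     : 17 50
over   : 17 50 17
over   : 17 50 17 50
+      : 17 50 67
rot    : 50 67 17
-      : 50 50
over   : 50 50 50
drop   : 50 50
over   : 50 50 50
-      : 50 0
drop   : 50
62     : 50 62
drop   : 50
6      : 50 6
negate : 50 -6
+      : 44
-6     : 44 -6
*      : -264
/  — needs 2 operands, stack has 1 → underflow

20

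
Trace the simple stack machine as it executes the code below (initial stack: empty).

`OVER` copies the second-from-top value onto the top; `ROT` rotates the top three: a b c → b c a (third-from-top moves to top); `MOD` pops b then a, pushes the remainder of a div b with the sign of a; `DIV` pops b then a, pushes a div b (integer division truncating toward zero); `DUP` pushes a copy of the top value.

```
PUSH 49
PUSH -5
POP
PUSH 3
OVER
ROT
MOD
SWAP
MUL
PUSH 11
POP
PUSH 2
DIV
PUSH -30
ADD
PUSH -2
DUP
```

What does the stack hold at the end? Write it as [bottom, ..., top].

PUSH 49  -> 49
PUSH -5  -> 49 -5
POP      -> 49
PUSH 3   -> 49 3
OVER     -> 49 3 49
ROT      -> 3 49 49
MOD      -> 3 0
SWAP     -> 0 3
MUL      -> 0
PUSH 11  -> 0 11
POP      -> 0
PUSH 2   -> 0 2
DIV      -> 0
PUSH -30 -> 0 -30
ADD      -> -30
PUSH -2  -> -30 -2
DUP      -> -30 -2 -2

[-30, -2, -2]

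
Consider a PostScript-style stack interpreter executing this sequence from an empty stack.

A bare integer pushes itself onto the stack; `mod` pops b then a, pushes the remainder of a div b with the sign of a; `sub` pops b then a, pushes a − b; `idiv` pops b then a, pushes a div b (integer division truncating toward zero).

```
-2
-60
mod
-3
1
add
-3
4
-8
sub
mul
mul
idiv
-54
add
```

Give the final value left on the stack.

-54

-2   → [-2]
-60  → [-2, -60]
mod  → [-2]
-3   → [-2, -3]
1    → [-2, -3, 1]
add  → [-2, -2]
-3   → [-2, -2, -3]
4    → [-2, -2, -3, 4]
-8   → [-2, -2, -3, 4, -8]
sub  → [-2, -2, -3, 12]
mul  → [-2, -2, -36]
mul  → [-2, 72]
idiv → [0]
-54  → [0, -54]
add  → [-54]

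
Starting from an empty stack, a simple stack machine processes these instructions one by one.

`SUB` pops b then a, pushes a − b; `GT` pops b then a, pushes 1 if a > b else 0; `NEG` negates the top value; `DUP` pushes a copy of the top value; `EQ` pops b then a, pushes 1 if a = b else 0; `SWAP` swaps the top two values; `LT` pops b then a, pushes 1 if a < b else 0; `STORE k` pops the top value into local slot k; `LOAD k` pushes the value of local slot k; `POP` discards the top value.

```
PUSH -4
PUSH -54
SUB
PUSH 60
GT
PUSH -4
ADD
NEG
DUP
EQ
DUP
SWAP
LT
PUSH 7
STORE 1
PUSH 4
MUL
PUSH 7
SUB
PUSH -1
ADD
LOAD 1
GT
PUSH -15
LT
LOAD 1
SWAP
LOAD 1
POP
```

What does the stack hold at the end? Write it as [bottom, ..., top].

[7, 0]

PUSH -4  -> -4
PUSH -54 -> -4 -54
SUB      -> 50
PUSH 60  -> 50 60
GT       -> 0
PUSH -4  -> 0 -4
ADD      -> -4
NEG      -> 4
DUP      -> 4 4
EQ       -> 1
DUP      -> 1 1
SWAP     -> 1 1
LT       -> 0
PUSH 7   -> 0 7
STORE 1  -> 0
PUSH 4   -> 0 4
MUL      -> 0
PUSH 7   -> 0 7
SUB      -> -7
PUSH -1  -> -7 -1
ADD      -> -8
LOAD 1   -> -8 7
GT       -> 0
PUSH -15 -> 0 -15
LT       -> 0
LOAD 1   -> 0 7
SWAP     -> 7 0
LOAD 1   -> 7 0 7
POP      -> 7 0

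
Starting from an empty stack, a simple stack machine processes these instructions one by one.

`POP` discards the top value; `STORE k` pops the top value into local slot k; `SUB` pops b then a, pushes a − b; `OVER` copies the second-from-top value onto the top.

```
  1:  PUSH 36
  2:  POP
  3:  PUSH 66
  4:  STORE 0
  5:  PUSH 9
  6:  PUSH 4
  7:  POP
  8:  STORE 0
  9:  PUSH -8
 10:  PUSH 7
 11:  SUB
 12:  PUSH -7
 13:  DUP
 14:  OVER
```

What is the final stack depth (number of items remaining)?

4

PUSH 36 -> [36]
POP     -> []
PUSH 66 -> [66]
STORE 0 -> []
PUSH 9  -> [9]
PUSH 4  -> [9, 4]
POP     -> [9]
STORE 0 -> []
PUSH -8 -> [-8]
PUSH 7  -> [-8, 7]
SUB     -> [-15]
PUSH -7 -> [-15, -7]
DUP     -> [-15, -7, -7]
OVER    -> [-15, -7, -7, -7]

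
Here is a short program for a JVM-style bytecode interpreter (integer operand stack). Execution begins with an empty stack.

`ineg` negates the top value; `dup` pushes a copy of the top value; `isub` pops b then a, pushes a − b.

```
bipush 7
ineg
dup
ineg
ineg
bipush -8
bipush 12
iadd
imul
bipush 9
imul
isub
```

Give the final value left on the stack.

245

bipush 7  : 7
ineg      : -7
dup       : -7 -7
ineg      : -7 7
ineg      : -7 -7
bipush -8 : -7 -7 -8
bipush 12 : -7 -7 -8 12
iadd      : -7 -7 4
imul      : -7 -28
bipush 9  : -7 -28 9
imul      : -7 -252
isub      : 245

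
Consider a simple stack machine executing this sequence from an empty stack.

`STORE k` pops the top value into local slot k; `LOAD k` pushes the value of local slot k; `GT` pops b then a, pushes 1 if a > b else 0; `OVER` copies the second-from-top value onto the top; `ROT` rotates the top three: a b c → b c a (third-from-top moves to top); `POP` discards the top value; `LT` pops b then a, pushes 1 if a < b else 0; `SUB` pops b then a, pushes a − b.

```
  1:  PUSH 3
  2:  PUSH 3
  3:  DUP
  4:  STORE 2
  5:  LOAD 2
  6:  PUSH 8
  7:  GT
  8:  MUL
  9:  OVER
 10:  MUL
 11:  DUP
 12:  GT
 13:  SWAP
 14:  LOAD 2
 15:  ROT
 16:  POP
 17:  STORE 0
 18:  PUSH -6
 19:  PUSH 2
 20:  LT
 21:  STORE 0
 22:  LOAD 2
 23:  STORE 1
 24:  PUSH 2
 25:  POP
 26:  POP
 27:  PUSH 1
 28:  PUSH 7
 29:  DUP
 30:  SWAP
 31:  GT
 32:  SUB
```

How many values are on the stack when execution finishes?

1

PUSH 3  → [3]
PUSH 3  → [3, 3]
DUP     → [3, 3, 3]
STORE 2 → [3, 3]
LOAD 2  → [3, 3, 3]
PUSH 8  → [3, 3, 3, 8]
GT      → [3, 3, 0]
MUL     → [3, 0]
OVER    → [3, 0, 3]
MUL     → [3, 0]
DUP     → [3, 0, 0]
GT      → [3, 0]
SWAP    → [0, 3]
LOAD 2  → [0, 3, 3]
ROT     → [3, 3, 0]
POP     → [3, 3]
STORE 0 → [3]
PUSH -6 → [3, -6]
PUSH 2  → [3, -6, 2]
LT      → [3, 1]
STORE 0 → [3]
LOAD 2  → [3, 3]
STORE 1 → [3]
PUSH 2  → [3, 2]
POP     → [3]
POP     → []
PUSH 1  → [1]
PUSH 7  → [1, 7]
DUP     → [1, 7, 7]
SWAP    → [1, 7, 7]
GT      → [1, 0]
SUB     → [1]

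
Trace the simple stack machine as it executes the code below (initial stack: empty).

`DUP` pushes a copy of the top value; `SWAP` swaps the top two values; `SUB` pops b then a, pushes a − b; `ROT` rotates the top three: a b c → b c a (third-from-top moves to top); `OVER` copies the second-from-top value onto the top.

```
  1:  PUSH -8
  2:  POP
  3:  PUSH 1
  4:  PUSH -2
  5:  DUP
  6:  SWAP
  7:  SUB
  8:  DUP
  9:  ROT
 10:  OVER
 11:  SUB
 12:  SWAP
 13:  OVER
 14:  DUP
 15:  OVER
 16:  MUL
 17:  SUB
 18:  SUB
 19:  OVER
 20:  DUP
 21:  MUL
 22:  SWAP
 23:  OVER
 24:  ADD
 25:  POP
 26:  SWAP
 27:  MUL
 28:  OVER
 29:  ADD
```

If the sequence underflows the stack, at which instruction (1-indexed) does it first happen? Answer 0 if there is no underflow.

0

PUSH -8 : [-8]
POP     : []
PUSH 1  : [1]
PUSH -2 : [1, -2]
DUP     : [1, -2, -2]
SWAP    : [1, -2, -2]
SUB     : [1, 0]
DUP     : [1, 0, 0]
ROT     : [0, 0, 1]
OVER    : [0, 0, 1, 0]
SUB     : [0, 0, 1]
SWAP    : [0, 1, 0]
OVER    : [0, 1, 0, 1]
DUP     : [0, 1, 0, 1, 1]
OVER    : [0, 1, 0, 1, 1, 1]
MUL     : [0, 1, 0, 1, 1]
SUB     : [0, 1, 0, 0]
SUB     : [0, 1, 0]
OVER    : [0, 1, 0, 1]
DUP     : [0, 1, 0, 1, 1]
MUL     : [0, 1, 0, 1]
SWAP    : [0, 1, 1, 0]
OVER    : [0, 1, 1, 0, 1]
ADD     : [0, 1, 1, 1]
POP     : [0, 1, 1]
SWAP    : [0, 1, 1]
MUL     : [0, 1]
OVER    : [0, 1, 0]
ADD     : [0, 1]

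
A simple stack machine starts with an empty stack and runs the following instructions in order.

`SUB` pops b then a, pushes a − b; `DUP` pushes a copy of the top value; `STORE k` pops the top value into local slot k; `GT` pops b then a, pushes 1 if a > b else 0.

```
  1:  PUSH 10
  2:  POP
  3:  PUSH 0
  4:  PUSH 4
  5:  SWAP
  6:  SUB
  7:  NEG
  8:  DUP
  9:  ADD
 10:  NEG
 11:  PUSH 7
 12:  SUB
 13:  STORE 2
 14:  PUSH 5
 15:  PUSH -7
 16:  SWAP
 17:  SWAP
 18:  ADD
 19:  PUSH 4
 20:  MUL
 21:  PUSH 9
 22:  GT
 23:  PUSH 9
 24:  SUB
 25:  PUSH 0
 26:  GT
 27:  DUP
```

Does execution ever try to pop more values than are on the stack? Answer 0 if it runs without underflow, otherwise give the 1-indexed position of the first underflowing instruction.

0

PUSH 10 -> [10]
POP     -> []
PUSH 0  -> [0]
PUSH 4  -> [0, 4]
SWAP    -> [4, 0]
SUB     -> [4]
NEG     -> [-4]
DUP     -> [-4, -4]
ADD     -> [-8]
NEG     -> [8]
PUSH 7  -> [8, 7]
SUB     -> [1]
STORE 2 -> []
PUSH 5  -> [5]
PUSH -7 -> [5, -7]
SWAP    -> [-7, 5]
SWAP    -> [5, -7]
ADD     -> [-2]
PUSH 4  -> [-2, 4]
MUL     -> [-8]
PUSH 9  -> [-8, 9]
GT      -> [0]
PUSH 9  -> [0, 9]
SUB     -> [-9]
PUSH 0  -> [-9, 0]
GT      -> [0]
DUP     -> [0, 0]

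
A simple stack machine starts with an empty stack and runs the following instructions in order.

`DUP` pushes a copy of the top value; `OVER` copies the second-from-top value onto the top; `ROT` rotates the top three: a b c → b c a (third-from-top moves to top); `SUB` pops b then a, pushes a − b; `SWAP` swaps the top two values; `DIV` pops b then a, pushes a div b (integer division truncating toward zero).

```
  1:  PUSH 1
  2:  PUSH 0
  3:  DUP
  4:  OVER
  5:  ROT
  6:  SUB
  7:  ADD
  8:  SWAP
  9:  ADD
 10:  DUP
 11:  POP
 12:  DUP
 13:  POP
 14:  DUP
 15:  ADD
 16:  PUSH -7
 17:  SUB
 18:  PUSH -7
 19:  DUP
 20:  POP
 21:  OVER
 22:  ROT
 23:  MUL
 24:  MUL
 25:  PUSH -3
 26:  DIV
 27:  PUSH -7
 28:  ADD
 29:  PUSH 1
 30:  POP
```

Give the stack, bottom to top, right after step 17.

[9]

PUSH 1  : [1]
PUSH 0  : [1, 0]
DUP     : [1, 0, 0]
OVER    : [1, 0, 0, 0]
ROT     : [1, 0, 0, 0]
SUB     : [1, 0, 0]
ADD     : [1, 0]
SWAP    : [0, 1]
ADD     : [1]
DUP     : [1, 1]
POP     : [1]
DUP     : [1, 1]
POP     : [1]
DUP     : [1, 1]
ADD     : [2]
PUSH -7 : [2, -7]
SUB     : [9]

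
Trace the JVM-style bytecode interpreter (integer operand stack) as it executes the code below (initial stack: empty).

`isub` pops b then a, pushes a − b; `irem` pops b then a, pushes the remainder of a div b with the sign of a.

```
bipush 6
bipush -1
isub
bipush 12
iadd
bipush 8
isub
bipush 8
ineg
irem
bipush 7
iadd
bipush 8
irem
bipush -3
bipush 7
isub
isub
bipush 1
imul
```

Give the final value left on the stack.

12

bipush 6   6
bipush -1  6 -1
isub       7
bipush 12  7 12
iadd       19
bipush 8   19 8
isub       11
bipush 8   11 8
ineg       11 -8
irem       3
bipush 7   3 7
iadd       10
bipush 8   10 8
irem       2
bipush -3  2 -3
bipush 7   2 -3 7
isub       2 -10
isub       12
bipush 1   12 1
imul       12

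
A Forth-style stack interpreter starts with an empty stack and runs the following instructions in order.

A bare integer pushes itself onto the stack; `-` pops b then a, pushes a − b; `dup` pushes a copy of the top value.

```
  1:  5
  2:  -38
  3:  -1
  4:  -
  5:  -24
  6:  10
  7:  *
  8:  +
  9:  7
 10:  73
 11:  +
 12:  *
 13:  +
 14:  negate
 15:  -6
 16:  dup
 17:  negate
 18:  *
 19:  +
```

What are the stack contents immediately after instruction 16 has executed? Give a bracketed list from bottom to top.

[22155, -6, -6]

5      → [5]
-38    → [5, -38]
-1     → [5, -38, -1]
-      → [5, -37]
-24    → [5, -37, -24]
10     → [5, -37, -24, 10]
*      → [5, -37, -240]
+      → [5, -277]
7      → [5, -277, 7]
73     → [5, -277, 7, 73]
+      → [5, -277, 80]
*      → [5, -22160]
+      → [-22155]
negate → [22155]
-6     → [22155, -6]
dup    → [22155, -6, -6]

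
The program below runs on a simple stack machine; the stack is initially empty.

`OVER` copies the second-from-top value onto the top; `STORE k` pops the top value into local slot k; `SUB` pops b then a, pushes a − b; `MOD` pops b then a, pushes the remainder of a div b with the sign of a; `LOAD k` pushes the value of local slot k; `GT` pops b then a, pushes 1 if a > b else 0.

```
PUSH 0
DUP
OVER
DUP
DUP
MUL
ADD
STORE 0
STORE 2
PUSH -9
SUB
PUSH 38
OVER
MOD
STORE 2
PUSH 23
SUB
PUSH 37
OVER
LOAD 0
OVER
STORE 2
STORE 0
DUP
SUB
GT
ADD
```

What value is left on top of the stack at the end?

-13

PUSH 0  -> 0
DUP     -> 0 0
OVER    -> 0 0 0
DUP     -> 0 0 0 0
DUP     -> 0 0 0 0 0
MUL     -> 0 0 0 0
ADD     -> 0 0 0
STORE 0 -> 0 0
STORE 2 -> 0
PUSH -9 -> 0 -9
SUB     -> 9
PUSH 38 -> 9 38
OVER    -> 9 38 9
MOD     -> 9 2
STORE 2 -> 9
PUSH 23 -> 9 23
SUB     -> -14
PUSH 37 -> -14 37
OVER    -> -14 37 -14
LOAD 0  -> -14 37 -14 0
OVER    -> -14 37 -14 0 -14
STORE 2 -> -14 37 -14 0
STORE 0 -> -14 37 -14
DUP     -> -14 37 -14 -14
SUB     -> -14 37 0
GT      -> -14 1
ADD     -> -13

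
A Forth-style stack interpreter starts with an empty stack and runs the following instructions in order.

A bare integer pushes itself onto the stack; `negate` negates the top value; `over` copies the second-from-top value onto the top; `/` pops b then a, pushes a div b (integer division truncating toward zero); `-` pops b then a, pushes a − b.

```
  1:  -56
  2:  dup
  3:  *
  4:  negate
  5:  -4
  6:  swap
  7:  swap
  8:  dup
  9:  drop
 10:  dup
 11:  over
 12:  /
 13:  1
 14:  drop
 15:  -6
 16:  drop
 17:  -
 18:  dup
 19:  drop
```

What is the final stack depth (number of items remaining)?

2

-56    → [-56]
dup    → [-56, -56]
*      → [3136]
negate → [-3136]
-4     → [-3136, -4]
swap   → [-4, -3136]
swap   → [-3136, -4]
dup    → [-3136, -4, -4]
drop   → [-3136, -4]
dup    → [-3136, -4, -4]
over   → [-3136, -4, -4, -4]
/      → [-3136, -4, 1]
1      → [-3136, -4, 1, 1]
drop   → [-3136, -4, 1]
-6     → [-3136, -4, 1, -6]
drop   → [-3136, -4, 1]
-      → [-3136, -5]
dup    → [-3136, -5, -5]
drop   → [-3136, -5]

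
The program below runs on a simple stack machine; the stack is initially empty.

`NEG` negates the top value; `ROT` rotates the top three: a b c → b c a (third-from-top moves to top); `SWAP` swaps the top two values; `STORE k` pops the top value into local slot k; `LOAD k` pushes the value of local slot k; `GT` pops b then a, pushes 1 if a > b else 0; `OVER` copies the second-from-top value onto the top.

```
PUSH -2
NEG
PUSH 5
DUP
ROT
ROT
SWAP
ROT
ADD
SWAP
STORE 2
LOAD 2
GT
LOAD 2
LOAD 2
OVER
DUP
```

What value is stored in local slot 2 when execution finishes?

5

PUSH -2 : -2
NEG     : 2
PUSH 5  : 2 5
DUP     : 2 5 5
ROT     : 5 5 2
ROT     : 5 2 5
SWAP    : 5 5 2
ROT     : 5 2 5
ADD     : 5 7
SWAP    : 7 5
STORE 2 : 7
LOAD 2  : 7 5
GT      : 1
LOAD 2  : 1 5
LOAD 2  : 1 5 5
OVER    : 1 5 5 5
DUP     : 1 5 5 5 5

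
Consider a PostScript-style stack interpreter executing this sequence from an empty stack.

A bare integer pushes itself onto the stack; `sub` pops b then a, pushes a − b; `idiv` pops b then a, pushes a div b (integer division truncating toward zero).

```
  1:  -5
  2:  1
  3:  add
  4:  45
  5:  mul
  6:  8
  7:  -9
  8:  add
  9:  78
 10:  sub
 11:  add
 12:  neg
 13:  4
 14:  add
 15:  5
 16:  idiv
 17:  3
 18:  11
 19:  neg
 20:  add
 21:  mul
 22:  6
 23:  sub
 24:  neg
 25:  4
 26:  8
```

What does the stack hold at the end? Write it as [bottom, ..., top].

-5   : -5
1    : -5 1
add  : -4
45   : -4 45
mul  : -180
8    : -180 8
-9   : -180 8 -9
add  : -180 -1
78   : -180 -1 78
sub  : -180 -79
add  : -259
neg  : 259
4    : 259 4
add  : 263
5    : 263 5
idiv : 52
3    : 52 3
11   : 52 3 11
neg  : 52 3 -11
add  : 52 -8
mul  : -416
6    : -416 6
sub  : -422
neg  : 422
4    : 422 4
8    : 422 4 8

[422, 4, 8]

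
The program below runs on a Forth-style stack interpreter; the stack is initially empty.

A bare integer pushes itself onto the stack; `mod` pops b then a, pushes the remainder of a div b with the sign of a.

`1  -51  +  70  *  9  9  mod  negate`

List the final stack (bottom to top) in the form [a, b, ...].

1      : 1
-51    : 1 -51
+      : -50
70     : -50 70
*      : -3500
9      : -3500 9
9      : -3500 9 9
mod    : -3500 0
negate : -3500 0

[-3500, 0]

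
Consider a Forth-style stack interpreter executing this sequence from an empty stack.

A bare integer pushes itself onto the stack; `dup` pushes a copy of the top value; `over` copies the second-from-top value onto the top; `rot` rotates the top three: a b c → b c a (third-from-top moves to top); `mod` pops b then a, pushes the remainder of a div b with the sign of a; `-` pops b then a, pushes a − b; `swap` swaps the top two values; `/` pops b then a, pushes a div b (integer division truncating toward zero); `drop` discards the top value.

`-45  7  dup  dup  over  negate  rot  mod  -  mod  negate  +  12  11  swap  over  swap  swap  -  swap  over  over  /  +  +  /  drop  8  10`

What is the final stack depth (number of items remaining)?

2

-45    -> -45
7      -> -45 7
dup    -> -45 7 7
dup    -> -45 7 7 7
over   -> -45 7 7 7 7
negate -> -45 7 7 7 -7
rot    -> -45 7 7 -7 7
mod    -> -45 7 7 0
-      -> -45 7 7
mod    -> -45 0
negate -> -45 0
+      -> -45
12     -> -45 12
11     -> -45 12 11
swap   -> -45 11 12
over   -> -45 11 12 11
swap   -> -45 11 11 12
swap   -> -45 11 12 11
-      -> -45 11 1
swap   -> -45 1 11
over   -> -45 1 11 1
over   -> -45 1 11 1 11
/      -> -45 1 11 0
+      -> -45 1 11
+      -> -45 12
/      -> -3
drop   -> (empty)
8      -> 8
10     -> 8 10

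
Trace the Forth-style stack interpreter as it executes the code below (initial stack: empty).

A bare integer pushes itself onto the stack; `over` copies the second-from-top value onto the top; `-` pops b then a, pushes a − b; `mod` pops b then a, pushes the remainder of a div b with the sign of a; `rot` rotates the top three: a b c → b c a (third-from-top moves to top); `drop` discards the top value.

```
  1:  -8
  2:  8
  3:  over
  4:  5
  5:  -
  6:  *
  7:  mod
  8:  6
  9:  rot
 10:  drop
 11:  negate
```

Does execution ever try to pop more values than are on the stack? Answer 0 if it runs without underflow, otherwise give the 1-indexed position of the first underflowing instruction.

-8   → -8
8    → -8 8
over → -8 8 -8
5    → -8 8 -8 5
-    → -8 8 -13
*    → -8 -104
mod  → -8
6    → -8 6
rot  — needs 3 operands, stack has 2 → underflow

9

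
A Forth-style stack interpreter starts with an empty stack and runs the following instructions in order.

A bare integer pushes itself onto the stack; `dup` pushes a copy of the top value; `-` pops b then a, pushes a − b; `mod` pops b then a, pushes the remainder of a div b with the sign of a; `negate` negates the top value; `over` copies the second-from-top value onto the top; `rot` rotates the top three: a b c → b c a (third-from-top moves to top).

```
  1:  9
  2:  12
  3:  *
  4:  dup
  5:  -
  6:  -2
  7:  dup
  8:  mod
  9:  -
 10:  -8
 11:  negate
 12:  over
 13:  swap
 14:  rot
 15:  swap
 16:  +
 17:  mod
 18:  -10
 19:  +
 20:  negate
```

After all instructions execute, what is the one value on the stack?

10

9      → [9]
12     → [9, 12]
*      → [108]
dup    → [108, 108]
-      → [0]
-2     → [0, -2]
dup    → [0, -2, -2]
mod    → [0, 0]
-      → [0]
-8     → [0, -8]
negate → [0, 8]
over   → [0, 8, 0]
swap   → [0, 0, 8]
rot    → [0, 8, 0]
swap   → [0, 0, 8]
+      → [0, 8]
mod    → [0]
-10    → [0, -10]
+      → [-10]
negate → [10]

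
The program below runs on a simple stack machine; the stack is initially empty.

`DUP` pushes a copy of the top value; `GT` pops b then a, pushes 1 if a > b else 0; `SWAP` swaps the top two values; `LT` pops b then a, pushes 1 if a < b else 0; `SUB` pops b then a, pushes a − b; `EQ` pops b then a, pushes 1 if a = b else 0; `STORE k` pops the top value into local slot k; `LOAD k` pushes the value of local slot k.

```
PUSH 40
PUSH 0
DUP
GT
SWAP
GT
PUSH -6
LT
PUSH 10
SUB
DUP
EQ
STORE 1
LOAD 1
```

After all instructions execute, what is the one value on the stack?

1

PUSH 40 -> [40]
PUSH 0  -> [40, 0]
DUP     -> [40, 0, 0]
GT      -> [40, 0]
SWAP    -> [0, 40]
GT      -> [0]
PUSH -6 -> [0, -6]
LT      -> [0]
PUSH 10 -> [0, 10]
SUB     -> [-10]
DUP     -> [-10, -10]
EQ      -> [1]
STORE 1 -> []
LOAD 1  -> [1]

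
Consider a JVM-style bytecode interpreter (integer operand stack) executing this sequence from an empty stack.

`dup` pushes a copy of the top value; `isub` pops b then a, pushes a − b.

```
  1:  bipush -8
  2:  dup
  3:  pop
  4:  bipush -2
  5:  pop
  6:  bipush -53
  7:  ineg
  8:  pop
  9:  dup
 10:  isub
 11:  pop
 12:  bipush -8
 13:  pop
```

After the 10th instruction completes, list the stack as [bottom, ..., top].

bipush -8  : -8
dup        : -8 -8
pop        : -8
bipush -2  : -8 -2
pop        : -8
bipush -53 : -8 -53
ineg       : -8 53
pop        : -8
dup        : -8 -8
isub       : 0

[0]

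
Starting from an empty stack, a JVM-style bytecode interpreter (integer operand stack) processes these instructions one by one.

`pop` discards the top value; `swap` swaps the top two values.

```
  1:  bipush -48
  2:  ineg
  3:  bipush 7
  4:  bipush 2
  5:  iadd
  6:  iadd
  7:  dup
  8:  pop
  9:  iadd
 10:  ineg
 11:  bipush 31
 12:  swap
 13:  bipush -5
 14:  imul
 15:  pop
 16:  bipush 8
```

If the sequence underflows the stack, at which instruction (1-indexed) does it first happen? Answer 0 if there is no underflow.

9

bipush -48 : [-48]
ineg       : [48]
bipush 7   : [48, 7]
bipush 2   : [48, 7, 2]
iadd       : [48, 9]
iadd       : [57]
dup        : [57, 57]
pop        : [57]
iadd  — needs 2 operands, stack has 1 → underflow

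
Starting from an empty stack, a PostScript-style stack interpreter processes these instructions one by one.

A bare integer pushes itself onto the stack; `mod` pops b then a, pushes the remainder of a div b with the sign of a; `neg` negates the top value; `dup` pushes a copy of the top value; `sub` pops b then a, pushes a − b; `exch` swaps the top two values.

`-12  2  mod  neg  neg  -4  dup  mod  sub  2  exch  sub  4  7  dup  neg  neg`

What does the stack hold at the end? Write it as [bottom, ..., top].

-12  -> [-12]
2    -> [-12, 2]
mod  -> [0]
neg  -> [0]
neg  -> [0]
-4   -> [0, -4]
dup  -> [0, -4, -4]
mod  -> [0, 0]
sub  -> [0]
2    -> [0, 2]
exch -> [2, 0]
sub  -> [2]
4    -> [2, 4]
7    -> [2, 4, 7]
dup  -> [2, 4, 7, 7]
neg  -> [2, 4, 7, -7]
neg  -> [2, 4, 7, 7]

[2, 4, 7, 7]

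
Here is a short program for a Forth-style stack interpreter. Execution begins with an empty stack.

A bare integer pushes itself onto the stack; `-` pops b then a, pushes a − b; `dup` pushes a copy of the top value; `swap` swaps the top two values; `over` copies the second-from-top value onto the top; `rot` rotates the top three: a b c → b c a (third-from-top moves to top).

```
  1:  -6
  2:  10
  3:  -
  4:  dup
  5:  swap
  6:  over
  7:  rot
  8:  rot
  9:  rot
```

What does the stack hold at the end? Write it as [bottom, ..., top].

-6   -> [-6]
10   -> [-6, 10]
-    -> [-16]
dup  -> [-16, -16]
swap -> [-16, -16]
over -> [-16, -16, -16]
rot  -> [-16, -16, -16]
rot  -> [-16, -16, -16]
rot  -> [-16, -16, -16]

[-16, -16, -16]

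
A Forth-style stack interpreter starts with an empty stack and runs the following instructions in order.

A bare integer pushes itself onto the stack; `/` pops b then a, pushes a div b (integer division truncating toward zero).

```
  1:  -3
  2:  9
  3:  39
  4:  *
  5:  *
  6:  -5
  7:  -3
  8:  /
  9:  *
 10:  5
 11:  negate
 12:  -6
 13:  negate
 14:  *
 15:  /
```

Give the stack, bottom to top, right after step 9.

-3 : [-3]
9  : [-3, 9]
39 : [-3, 9, 39]
*  : [-3, 351]
*  : [-1053]
-5 : [-1053, -5]
-3 : [-1053, -5, -3]
/  : [-1053, 1]
*  : [-1053]

[-1053]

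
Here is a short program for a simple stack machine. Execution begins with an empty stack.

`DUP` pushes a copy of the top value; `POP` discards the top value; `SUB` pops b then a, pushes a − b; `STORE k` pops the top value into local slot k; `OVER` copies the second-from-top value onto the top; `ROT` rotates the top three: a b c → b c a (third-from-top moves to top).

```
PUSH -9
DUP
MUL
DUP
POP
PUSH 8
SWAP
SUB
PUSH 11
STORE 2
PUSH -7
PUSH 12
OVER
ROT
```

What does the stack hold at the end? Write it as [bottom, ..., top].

[-73, 12, -7, -7]

PUSH -9 : [-9]
DUP     : [-9, -9]
MUL     : [81]
DUP     : [81, 81]
POP     : [81]
PUSH 8  : [81, 8]
SWAP    : [8, 81]
SUB     : [-73]
PUSH 11 : [-73, 11]
STORE 2 : [-73]
PUSH -7 : [-73, -7]
PUSH 12 : [-73, -7, 12]
OVER    : [-73, -7, 12, -7]
ROT     : [-73, 12, -7, -7]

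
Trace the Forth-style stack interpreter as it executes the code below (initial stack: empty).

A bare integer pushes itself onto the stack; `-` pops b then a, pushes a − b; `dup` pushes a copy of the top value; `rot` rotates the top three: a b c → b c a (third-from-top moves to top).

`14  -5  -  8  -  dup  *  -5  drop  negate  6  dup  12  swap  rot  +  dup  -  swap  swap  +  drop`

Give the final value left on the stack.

14     : 14
-5     : 14 -5
-      : 19
8      : 19 8
-      : 11
dup    : 11 11
*      : 121
-5     : 121 -5
drop   : 121
negate : -121
6      : -121 6
dup    : -121 6 6
12     : -121 6 6 12
swap   : -121 6 12 6
rot    : -121 12 6 6
+      : -121 12 12
dup    : -121 12 12 12
-      : -121 12 0
swap   : -121 0 12
swap   : -121 12 0
+      : -121 12
drop   : -121

-121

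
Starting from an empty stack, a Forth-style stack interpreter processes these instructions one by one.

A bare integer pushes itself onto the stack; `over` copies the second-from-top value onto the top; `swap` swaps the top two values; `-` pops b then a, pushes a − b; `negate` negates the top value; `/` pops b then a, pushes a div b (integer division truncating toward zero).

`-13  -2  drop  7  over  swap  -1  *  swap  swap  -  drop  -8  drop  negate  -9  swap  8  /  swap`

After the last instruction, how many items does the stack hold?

-13    : -13
-2     : -13 -2
drop   : -13
7      : -13 7
over   : -13 7 -13
swap   : -13 -13 7
-1     : -13 -13 7 -1
*      : -13 -13 -7
swap   : -13 -7 -13
swap   : -13 -13 -7
-      : -13 -6
drop   : -13
-8     : -13 -8
drop   : -13
negate : 13
-9     : 13 -9
swap   : -9 13
8      : -9 13 8
/      : -9 1
swap   : 1 -9

2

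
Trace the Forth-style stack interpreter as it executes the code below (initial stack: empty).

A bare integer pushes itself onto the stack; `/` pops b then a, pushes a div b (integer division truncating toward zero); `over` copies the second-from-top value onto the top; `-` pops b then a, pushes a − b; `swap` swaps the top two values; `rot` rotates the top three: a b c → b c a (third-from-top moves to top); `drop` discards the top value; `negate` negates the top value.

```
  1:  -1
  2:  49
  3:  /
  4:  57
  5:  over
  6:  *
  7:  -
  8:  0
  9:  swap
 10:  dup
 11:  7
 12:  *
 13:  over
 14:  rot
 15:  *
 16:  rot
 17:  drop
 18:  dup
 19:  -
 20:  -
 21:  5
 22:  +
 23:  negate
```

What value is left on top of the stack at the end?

-1     -> -1
49     -> -1 49
/      -> 0
57     -> 0 57
over   -> 0 57 0
*      -> 0 0
-      -> 0
0      -> 0 0
swap   -> 0 0
dup    -> 0 0 0
7      -> 0 0 0 7
*      -> 0 0 0
over   -> 0 0 0 0
rot    -> 0 0 0 0
*      -> 0 0 0
rot    -> 0 0 0
drop   -> 0 0
dup    -> 0 0 0
-      -> 0 0
-      -> 0
5      -> 0 5
+      -> 5
negate -> -5

-5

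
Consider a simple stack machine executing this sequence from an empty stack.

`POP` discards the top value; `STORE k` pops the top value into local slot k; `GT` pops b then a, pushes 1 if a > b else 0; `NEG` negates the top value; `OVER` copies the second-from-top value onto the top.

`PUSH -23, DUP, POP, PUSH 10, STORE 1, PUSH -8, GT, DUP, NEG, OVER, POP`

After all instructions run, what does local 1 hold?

10

PUSH -23 → [-23]
DUP      → [-23, -23]
POP      → [-23]
PUSH 10  → [-23, 10]
STORE 1  → [-23]
PUSH -8  → [-23, -8]
GT       → [0]
DUP      → [0, 0]
NEG      → [0, 0]
OVER     → [0, 0, 0]
POP      → [0, 0]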